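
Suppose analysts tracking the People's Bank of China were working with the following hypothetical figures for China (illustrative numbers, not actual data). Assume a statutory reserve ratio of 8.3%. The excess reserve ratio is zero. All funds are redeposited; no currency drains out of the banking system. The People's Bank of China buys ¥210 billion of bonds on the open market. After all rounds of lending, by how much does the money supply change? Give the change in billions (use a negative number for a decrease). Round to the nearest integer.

¥2530 billion

The simple money multiplier is m = 1/rr = 1/0.083 ≈ 12.0482.
An open-market purchase increases the monetary base by 210 billion, so ΔM = m × ΔMB = 12.0482 × 210 = 2530.122 billion.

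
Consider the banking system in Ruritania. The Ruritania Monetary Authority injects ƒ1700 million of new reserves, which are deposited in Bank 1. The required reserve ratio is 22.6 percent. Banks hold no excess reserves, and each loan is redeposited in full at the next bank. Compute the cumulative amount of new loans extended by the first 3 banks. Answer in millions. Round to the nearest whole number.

ƒ3122 million

Bank i lends (1 − rr)^i of the original deposit: Bank 1 lends 1700·0.7740 = 1315.8000, Bank 2 lends 1700·0.7740² = 1018.4292, and so on.
Summing a geometric series: total = 1700·[0.7740·(1 − 0.7740^3) / (1 − 0.7740)] ≈ 3122.4934 million.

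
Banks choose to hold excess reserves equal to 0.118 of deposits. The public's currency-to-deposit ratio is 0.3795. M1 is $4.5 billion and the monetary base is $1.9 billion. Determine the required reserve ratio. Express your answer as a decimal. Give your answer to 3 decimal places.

0.085

Using m = M/MB = 4.5/1.9 ≈ 2.368421. Since m = (1 + c)/(c + rr + e), the denominator satisfies c + rr + e = (1 + c)/m = (1 + 0.3795) / 2.368421 ≈ 0.582456.
With c = 0.3795 and e = 0.118, the required reserve ratio is 0.582456 − 0.3795 − 0.118 = 0.084956.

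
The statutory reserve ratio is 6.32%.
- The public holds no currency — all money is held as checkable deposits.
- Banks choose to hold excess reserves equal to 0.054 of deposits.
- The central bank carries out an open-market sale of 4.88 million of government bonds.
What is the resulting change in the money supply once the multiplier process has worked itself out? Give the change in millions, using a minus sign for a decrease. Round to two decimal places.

-41.64 million

The money multiplier is m = 1 / (rr + e) = 1 / (0.0632 + 0.054) ≈ 8.5324.
The sale removes 4.88 million of base, so ΔM = m × ΔMB = 8.5324 × (−4.88) ≈ -41.6381 million.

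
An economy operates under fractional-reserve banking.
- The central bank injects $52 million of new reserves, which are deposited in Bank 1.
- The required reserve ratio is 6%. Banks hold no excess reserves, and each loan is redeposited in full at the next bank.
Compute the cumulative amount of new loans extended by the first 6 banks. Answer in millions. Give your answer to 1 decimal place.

$252.7 million

Bank i lends (1 − rr)^i of the original deposit: Bank 1 lends 52·0.9400 = 48.8800, Bank 2 lends 52·0.9400² = 45.9472, and so on.
Summing a geometric series: total = 52·[0.9400·(1 − 0.9400^6) / (1 − 0.9400)] ≈ 252.6528 million.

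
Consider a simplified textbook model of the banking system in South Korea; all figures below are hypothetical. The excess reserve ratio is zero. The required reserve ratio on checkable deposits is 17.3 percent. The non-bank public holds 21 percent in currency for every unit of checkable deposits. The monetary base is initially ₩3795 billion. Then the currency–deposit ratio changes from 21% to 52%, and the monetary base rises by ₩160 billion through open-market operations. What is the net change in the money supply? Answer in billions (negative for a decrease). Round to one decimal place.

Before: m₁ = (1 + 0.21) / (0.173 + 0.21) ≈ 3.159269, MB₁ = 3795, so M₁ = 3.159269 × 3795 ≈ 11989.4259 billion.
After: m₂ = (1 + 0.52) / (0.173 + 0.52) ≈ 2.193362, MB₂ = 3795 + 160 = 3955, so M₂ = 2.193362 × 3955 ≈ 8674.7467 billion.
ΔM = M₂ − M₁ = 8674.7467 − 11989.4259 = -3314.6792 billion.

-3314.7 billion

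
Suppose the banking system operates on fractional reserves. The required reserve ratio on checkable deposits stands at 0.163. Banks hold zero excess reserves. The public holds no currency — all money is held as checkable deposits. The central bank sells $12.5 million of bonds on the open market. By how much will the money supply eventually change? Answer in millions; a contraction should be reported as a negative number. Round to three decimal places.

The simple money multiplier is m = 1/rr = 1/0.163 ≈ 6.134969.
An open-market sale reduces the monetary base by 12.5 million, so ΔM = m × ΔMB = 6.134969 × (−12.5) ≈ -76.6871 million.

-76.687 million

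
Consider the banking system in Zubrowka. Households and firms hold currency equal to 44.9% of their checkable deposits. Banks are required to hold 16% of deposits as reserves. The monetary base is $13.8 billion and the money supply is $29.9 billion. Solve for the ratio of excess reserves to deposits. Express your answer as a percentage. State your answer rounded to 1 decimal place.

Using m = M/MB = 29.9/13.8 ≈ 2.166667. Since m = (1 + c)/(c + rr + e), the denominator satisfies c + rr + e = (1 + c)/m = (1 + 0.449) / 2.166667 ≈ 0.668769.
With c = 0.449 and rr = 0.16, the ratio of excess reserves to deposits is 0.668769 − 0.449 − 0.16 = 0.059769.

6.0%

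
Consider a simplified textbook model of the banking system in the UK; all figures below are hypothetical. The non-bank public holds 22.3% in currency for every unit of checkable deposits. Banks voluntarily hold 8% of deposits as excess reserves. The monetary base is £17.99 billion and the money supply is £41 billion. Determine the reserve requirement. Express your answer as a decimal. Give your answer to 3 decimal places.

0.234

Using m = M/MB = 41/17.99 ≈ 2.279044. Since m = (1 + c)/(c + rr + e), the denominator satisfies c + rr + e = (1 + c)/m = (1 + 0.223) / 2.279044 ≈ 0.536629.
With c = 0.223 and e = 0.08, the reserve requirement is 0.536629 − 0.223 − 0.08 = 0.233629.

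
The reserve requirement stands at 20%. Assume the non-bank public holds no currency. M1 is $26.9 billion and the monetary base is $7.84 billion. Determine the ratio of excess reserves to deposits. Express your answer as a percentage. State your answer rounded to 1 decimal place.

Using m = M/MB = 26.9/7.84 ≈ 3.431122. Since m = (1 + c)/(c + rr + e), the denominator satisfies c + rr + e = (1 + c)/m = (1 + 0) / 3.431122 ≈ 0.291450.
With c = 0 and rr = 0.2, the ratio of excess reserves to deposits is 0.291450 − 0 − 0.2 = 0.09145.

9.1%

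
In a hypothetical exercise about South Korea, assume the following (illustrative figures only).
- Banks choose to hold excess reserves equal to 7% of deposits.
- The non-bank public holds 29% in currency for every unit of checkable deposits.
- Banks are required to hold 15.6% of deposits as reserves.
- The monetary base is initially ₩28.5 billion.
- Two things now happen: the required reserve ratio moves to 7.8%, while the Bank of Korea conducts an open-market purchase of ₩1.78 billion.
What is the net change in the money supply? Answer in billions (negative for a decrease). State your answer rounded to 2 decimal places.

Before: m₁ = (1 + 0.29) / (0.156 + 0.07 + 0.29) = 2.5, MB₁ = 28.5, so M₁ = 2.5 × 28.5 = 71.25 billion.
After: m₂ = (1 + 0.29) / (0.078 + 0.07 + 0.29) ≈ 2.94521, MB₂ = 28.5 + 1.78 = 30.28, so M₂ = 2.94521 × 30.28 ≈ 89.181 billion.
ΔM = M₂ − M₁ = 89.181 − 71.25 = 17.931 billion.

₩17.93 billion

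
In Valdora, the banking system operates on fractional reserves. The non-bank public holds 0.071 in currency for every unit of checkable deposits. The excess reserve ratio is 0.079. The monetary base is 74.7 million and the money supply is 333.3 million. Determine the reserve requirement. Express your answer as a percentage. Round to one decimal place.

9.0%

Using m = M/MB = 333.3/74.7 ≈ 4.461847. Since m = (1 + c)/(c + rr + e), the denominator satisfies c + rr + e = (1 + c)/m = (1 + 0.071) / 4.461847 ≈ 0.240035.
With c = 0.071 and e = 0.079, the reserve requirement is 0.240035 − 0.071 − 0.079 = 0.090035.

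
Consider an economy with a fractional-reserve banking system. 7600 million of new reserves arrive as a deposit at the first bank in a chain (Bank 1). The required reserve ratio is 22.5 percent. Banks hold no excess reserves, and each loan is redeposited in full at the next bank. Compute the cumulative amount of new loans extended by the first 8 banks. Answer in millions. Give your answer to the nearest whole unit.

22771 million

Bank i lends (1 − rr)^i of the original deposit: Bank 1 lends 7600·0.7750 = 5890.0000, Bank 2 lends 7600·0.7750² = 4564.7500, and so on.
Summing a geometric series: total = 7600·[0.7750·(1 − 0.7750^8) / (1 − 0.7750)] ≈ 22770.9797 million.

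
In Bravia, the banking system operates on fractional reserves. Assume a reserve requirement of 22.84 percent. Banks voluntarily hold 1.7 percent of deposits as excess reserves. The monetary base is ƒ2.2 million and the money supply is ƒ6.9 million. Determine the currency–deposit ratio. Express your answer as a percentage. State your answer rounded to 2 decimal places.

Using m = M/MB = 6.9/2.2 ≈ 3.136364. From m = (1 + c)/(c + rr + e), rearranging gives 1 + c = m·(c + rr + e), so c·(1 − m) = m·(rr + e) − 1.
Hence c = [m·(rr + e) − 1]/(1 − m) = [3.136364 × (0.2284 + 0.017) − 1] / (1 − 3.136364) ≈ 0.107817.

10.78%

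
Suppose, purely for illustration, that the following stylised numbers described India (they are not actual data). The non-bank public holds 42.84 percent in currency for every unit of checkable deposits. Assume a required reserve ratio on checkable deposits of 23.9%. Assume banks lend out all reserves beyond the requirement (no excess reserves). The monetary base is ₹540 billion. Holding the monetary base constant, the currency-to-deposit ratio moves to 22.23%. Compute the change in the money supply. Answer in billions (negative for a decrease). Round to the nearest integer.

₹275 billion

Initially m₁ = (1 + 0.4284) / (0.239 + 0.4284) ≈ 2.1402, so M₁ = 2.1402 × 540 = 1155.708 billion.
After the change m₂ = (1 + 0.2223) / (0.239 + 0.2223) ≈ 2.6497, so M₂ = 2.6497 × 540 = 1430.838 billion.
ΔM = M₂ − M₁ = 1430.838 − 1155.708 = 275.13 billion.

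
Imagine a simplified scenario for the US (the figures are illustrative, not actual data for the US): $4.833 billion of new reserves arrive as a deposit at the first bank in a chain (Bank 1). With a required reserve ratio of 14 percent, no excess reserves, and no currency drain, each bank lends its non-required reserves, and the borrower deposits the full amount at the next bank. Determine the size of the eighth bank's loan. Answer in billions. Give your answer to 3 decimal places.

$1.446 billion

Each bank lends a fraction (1 − rr) = 0.8600 of the deposit it receives, so Bank 8 receives 4.833·0.8600^7 and lends 4.833·0.8600^8 ≈ 1.4461 billion.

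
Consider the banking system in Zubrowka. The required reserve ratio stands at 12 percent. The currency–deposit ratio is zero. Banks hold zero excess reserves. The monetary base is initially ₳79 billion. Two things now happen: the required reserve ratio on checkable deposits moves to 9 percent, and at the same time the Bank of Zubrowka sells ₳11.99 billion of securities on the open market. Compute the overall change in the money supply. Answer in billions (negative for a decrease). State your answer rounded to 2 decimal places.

Before: m₁ = 1 / (0.12) ≈ 8.33333, MB₁ = 79, so M₁ = 8.33333 × 79 ≈ 658.3331 billion.
After: m₂ = 1 / (0.09) ≈ 11.11111, MB₂ = 79 − 11.99 = 67.01, so M₂ = 11.11111 × 67.01 ≈ 744.5555 billion.
ΔM = M₂ − M₁ = 744.5555 − 658.3331 = 86.2224 billion.

₳86.22 billion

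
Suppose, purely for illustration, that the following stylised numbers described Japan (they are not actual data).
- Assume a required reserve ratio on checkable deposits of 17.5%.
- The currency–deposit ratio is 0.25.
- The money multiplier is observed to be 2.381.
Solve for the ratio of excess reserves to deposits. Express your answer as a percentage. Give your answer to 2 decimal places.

10.00%

Using m = 2.381. Since m = (1 + c)/(c + rr + e), the denominator satisfies c + rr + e = (1 + c)/m = (1 + 0.25) / 2.381 ≈ 0.524990.
With c = 0.25 and rr = 0.175, the ratio of excess reserves to deposits is 0.524990 − 0.25 − 0.175 = 0.09999.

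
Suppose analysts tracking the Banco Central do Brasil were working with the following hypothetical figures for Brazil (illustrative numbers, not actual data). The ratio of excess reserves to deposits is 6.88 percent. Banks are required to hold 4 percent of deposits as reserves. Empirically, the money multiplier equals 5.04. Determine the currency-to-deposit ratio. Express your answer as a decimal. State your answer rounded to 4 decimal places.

Using m = 5.04. From m = (1 + c)/(c + rr + e), rearranging gives 1 + c = m·(c + rr + e), so c·(1 − m) = m·(rr + e) − 1.
Hence c = [m·(rr + e) − 1]/(1 − m) = [5.04 × (0.04 + 0.0688) − 1] / (1 − 5.04) ≈ 0.111794.

0.1118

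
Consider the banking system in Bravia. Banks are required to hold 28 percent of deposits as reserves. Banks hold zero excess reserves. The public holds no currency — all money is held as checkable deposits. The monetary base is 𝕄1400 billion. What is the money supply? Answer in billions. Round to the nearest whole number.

With no currency drain or excess reserves, the money multiplier is m = 1/rr = 1/0.28 ≈ 3.57143.
Money supply M = m × MB = 3.57143 × 1400 = 5000.002 billion.

𝕄5000 billion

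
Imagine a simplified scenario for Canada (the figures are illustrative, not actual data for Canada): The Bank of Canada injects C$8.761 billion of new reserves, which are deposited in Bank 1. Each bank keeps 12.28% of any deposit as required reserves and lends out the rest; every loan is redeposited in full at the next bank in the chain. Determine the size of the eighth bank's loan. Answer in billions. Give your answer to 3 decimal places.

C$3.071 billion

Each bank lends a fraction (1 − rr) = 0.8772 of the deposit it receives, so Bank 8 receives 8.761·0.8772^7 and lends 8.761·0.8772^8 ≈ 3.0714 billion.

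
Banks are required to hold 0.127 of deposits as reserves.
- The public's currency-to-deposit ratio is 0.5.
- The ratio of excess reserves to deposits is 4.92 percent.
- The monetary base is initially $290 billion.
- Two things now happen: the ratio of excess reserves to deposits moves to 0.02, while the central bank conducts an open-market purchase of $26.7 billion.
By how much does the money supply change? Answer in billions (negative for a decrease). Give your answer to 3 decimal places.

$90.934 billion

Before: m₁ = (1 + 0.5) / (0.127 + 0.0492 + 0.5) ≈ 2.2182786, MB₁ = 290, so M₁ = 2.2182786 × 290 ≈ 643.3008 billion.
After: m₂ = (1 + 0.5) / (0.127 + 0.02 + 0.5) ≈ 2.3183926, MB₂ = 290 + 26.7 = 316.7, so M₂ = 2.3183926 × 316.7 ≈ 734.2349 billion.
ΔM = M₂ − M₁ = 734.2349 − 643.3008 = 90.9341 billion.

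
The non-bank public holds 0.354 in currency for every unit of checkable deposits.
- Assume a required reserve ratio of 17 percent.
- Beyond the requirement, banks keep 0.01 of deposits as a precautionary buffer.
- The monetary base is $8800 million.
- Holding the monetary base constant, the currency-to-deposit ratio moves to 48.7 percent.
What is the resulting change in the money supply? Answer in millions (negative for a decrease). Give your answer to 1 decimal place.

-2694.5 million

Initially m₁ = (1 + 0.354) / (0.17 + 0.01 + 0.354) ≈ 2.535581, so M₁ = 2.535581 × 8800 = 22313.1128 million.
After the change m₂ = (1 + 0.487) / (0.17 + 0.01 + 0.487) ≈ 2.229385, so M₂ = 2.229385 × 8800 = 19618.588 million.
ΔM = M₂ − M₁ = 19618.588 − 22313.1128 = -2694.5248 million.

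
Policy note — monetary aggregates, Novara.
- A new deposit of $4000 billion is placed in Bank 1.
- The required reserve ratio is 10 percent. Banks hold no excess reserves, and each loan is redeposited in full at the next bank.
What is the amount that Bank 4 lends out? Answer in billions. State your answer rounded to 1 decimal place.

$2624.4 billion

Each bank lends a fraction (1 − rr) = 0.9000 of the deposit it receives, so Bank 4 receives 4000·0.9000^3 and lends 4000·0.9000^4 = 2624.4000 billion.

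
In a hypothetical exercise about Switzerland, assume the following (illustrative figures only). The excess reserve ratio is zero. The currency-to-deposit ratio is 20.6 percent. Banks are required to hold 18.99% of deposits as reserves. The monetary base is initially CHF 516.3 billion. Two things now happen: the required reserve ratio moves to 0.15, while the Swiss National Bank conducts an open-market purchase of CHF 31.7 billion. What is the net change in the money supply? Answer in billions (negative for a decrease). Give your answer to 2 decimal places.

CHF 283.66 billion

Before: m₁ = (1 + 0.206) / (0.1899 + 0.206) ≈ 3.046224, MB₁ = 516.3, so M₁ = 3.046224 × 516.3 ≈ 1572.7655 billion.
After: m₂ = (1 + 0.206) / (0.15 + 0.206) ≈ 3.387640, MB₂ = 516.3 + 31.7 = 548, so M₂ = 3.387640 × 548 ≈ 1856.4267 billion.
ΔM = M₂ − M₁ = 1856.4267 − 1572.7655 = 283.6612 billion.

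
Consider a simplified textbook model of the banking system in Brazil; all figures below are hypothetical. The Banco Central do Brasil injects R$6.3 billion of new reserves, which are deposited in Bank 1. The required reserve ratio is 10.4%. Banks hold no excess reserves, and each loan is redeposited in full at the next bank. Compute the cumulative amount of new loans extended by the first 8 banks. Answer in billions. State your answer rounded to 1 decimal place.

R$31.7 billion

Bank i lends (1 − rr)^i of the original deposit: Bank 1 lends 6.3·0.8960 = 5.6448, Bank 2 lends 6.3·0.8960² ≈ 5.0577, and so on.
Summing a geometric series: total = 6.3·[0.8960·(1 − 0.8960^8) / (1 − 0.8960)] ≈ 31.7304 billion.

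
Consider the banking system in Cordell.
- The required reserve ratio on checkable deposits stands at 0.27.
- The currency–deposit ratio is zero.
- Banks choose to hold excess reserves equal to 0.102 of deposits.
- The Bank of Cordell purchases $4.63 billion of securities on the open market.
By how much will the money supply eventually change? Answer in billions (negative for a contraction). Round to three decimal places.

$12.446 billion

The money multiplier is m = 1 / (rr + e) = 1 / (0.27 + 0.102) ≈ 2.68817.
The purchase adds 4.63 billion of base, so ΔM = m × ΔMB = 2.68817 × (+4.63) ≈ 12.4462 billion.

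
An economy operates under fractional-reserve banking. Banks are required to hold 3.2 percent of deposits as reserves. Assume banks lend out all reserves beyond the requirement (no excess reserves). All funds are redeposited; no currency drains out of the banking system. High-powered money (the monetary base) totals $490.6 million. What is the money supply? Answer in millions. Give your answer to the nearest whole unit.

$15331 million

With no currency drain or excess reserves, the money multiplier is m = 1/rr = 1/0.032 = 31.25.
Money supply M = m × MB = 31.25 × 490.6 = 15331.25 million.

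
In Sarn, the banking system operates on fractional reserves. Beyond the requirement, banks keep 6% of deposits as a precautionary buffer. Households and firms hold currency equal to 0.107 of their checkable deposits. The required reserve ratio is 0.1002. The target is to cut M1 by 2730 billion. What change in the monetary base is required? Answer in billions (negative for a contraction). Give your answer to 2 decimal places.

The money multiplier is m = (1 + c) / (rr + e + c) = (1 + 0.107) / (0.1002 + 0.06 + 0.107) ≈ 4.1429641.
ΔMB = ΔM / m = (−2730) / 4.1429641 ≈ -658.9485 billion.

-658.95 billion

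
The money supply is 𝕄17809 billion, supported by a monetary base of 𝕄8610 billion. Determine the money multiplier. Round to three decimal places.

2.068

The money multiplier is m = M / MB = 17809 / 8610 ≈ 2.06841.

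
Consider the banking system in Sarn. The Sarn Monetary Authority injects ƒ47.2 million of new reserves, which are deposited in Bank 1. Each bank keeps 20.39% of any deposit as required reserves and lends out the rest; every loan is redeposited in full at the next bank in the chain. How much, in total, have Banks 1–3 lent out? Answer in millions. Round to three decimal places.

ƒ91.305 million

Bank i lends (1 − rr)^i of the original deposit: Bank 1 lends 47.2·0.7961 ≈ 37.5759, Bank 2 lends 47.2·0.7961² ≈ 29.9142, and so on.
Summing a geometric series: total = 47.2·[0.7961·(1 − 0.7961^3) / (1 − 0.7961)] ≈ 91.3048 million.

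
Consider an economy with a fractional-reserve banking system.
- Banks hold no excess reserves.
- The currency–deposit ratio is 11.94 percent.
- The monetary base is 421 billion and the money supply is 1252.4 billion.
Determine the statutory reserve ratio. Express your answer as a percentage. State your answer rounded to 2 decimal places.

Using m = M/MB = 1252.4/421 ≈ 2.974822. Since m = (1 + c)/(c + rr + e), the denominator satisfies c + rr + e = (1 + c)/m = (1 + 0.1194) / 2.974822 ≈ 0.376291.
With c = 0.1194 and e = 0, the statutory reserve ratio is 0.376291 − 0.1194 − 0 = 0.256891.

25.69%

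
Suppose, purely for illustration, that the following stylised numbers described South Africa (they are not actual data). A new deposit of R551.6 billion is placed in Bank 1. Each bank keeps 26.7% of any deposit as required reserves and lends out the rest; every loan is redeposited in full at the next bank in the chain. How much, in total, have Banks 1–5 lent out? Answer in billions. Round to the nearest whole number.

R1194 billion

Bank i lends (1 − rr)^i of the original deposit: Bank 1 lends 551.6·0.7330 = 404.3228, Bank 2 lends 551.6·0.7330² ≈ 296.3686, and so on.
Summing a geometric series: total = 551.6·[0.7330·(1 − 0.7330^5) / (1 − 0.7330)] ≈ 1193.8849 billion.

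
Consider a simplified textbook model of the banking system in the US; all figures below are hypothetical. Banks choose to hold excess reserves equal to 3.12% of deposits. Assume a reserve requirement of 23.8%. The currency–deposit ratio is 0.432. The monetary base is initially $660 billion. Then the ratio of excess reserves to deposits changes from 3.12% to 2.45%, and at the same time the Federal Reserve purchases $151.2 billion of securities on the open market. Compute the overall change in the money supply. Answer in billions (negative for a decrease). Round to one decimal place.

$324.8 billion

Before: m₁ = (1 + 0.432) / (0.238 + 0.0312 + 0.432) ≈ 2.04221, MB₁ = 660, so M₁ = 2.04221 × 660 = 1347.8586 billion.
After: m₂ = (1 + 0.432) / (0.238 + 0.0245 + 0.432) ≈ 2.06192, MB₂ = 660 + 151.2 = 811.2, so M₂ = 2.06192 × 811.2 ≈ 1672.6295 billion.
ΔM = M₂ − M₁ = 1672.6295 − 1347.8586 = 324.7709 billion.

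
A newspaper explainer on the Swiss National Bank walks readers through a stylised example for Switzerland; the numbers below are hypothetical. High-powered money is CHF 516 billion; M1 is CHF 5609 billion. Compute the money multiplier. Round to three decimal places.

The money multiplier is m = M / MB = 5609 / 516 ≈ 10.87016.

10.870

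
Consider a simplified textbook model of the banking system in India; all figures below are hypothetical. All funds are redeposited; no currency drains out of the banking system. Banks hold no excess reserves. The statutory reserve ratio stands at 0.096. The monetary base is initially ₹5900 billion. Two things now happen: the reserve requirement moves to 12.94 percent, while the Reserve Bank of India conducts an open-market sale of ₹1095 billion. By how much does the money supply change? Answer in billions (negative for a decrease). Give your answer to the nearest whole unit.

-24325 billion

Before: m₁ = 1 / (0.096) ≈ 10.41667, MB₁ = 5900, so M₁ = 10.41667 × 5900 = 61458.353 billion.
After: m₂ = 1 / (0.1294) ≈ 7.72798, MB₂ = 5900 − 1095 = 4805, so M₂ = 7.72798 × 4805 = 37132.9439 billion.
ΔM = M₂ − M₁ = 37132.9439 − 61458.353 = -24325.4091 billion.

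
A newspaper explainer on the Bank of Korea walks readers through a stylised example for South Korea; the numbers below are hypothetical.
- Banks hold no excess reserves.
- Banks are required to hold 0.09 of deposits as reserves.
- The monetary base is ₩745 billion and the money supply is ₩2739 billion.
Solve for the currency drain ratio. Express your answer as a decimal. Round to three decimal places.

0.250

Using m = M/MB = 2739/745 ≈ 3.676510. From m = (1 + c)/(c + rr + e), rearranging gives 1 + c = m·(c + rr + e), so c·(1 − m) = m·(rr + e) − 1.
Hence c = [m·(rr + e) − 1]/(1 − m) = [3.676510 × (0.09 + 0) − 1] / (1 − 3.676510) ≈ 0.249995.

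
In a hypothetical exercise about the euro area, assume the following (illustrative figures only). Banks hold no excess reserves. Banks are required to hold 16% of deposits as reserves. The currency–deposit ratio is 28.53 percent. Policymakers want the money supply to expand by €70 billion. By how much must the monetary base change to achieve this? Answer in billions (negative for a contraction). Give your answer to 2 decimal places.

The money multiplier is m = (1 + c) / (rr + c) = (1 + 0.2853) / (0.16 + 0.2853) ≈ 2.88637.
ΔMB = ΔM / m = (+70) / 2.88637 ≈ 24.2519 billion.

€24.25 billion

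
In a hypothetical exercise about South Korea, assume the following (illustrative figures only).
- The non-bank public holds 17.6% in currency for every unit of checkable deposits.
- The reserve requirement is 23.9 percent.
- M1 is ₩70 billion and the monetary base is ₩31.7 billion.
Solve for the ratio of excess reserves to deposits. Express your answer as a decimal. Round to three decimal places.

0.118

Using m = M/MB = 70/31.7 ≈ 2.208202. Since m = (1 + c)/(c + rr + e), the denominator satisfies c + rr + e = (1 + c)/m = (1 + 0.176) / 2.208202 ≈ 0.532560.
With c = 0.176 and rr = 0.239, the ratio of excess reserves to deposits is 0.532560 − 0.176 − 0.239 = 0.11756.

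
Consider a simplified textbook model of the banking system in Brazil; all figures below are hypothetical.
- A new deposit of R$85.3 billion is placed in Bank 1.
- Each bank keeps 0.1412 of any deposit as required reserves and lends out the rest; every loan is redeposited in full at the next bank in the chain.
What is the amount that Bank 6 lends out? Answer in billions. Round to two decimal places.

R$34.22 billion

Each bank lends a fraction (1 − rr) = 0.8588 of the deposit it receives, so Bank 6 receives 85.3·0.8588^5 and lends 85.3·0.8588^6 ≈ 34.2217 billion.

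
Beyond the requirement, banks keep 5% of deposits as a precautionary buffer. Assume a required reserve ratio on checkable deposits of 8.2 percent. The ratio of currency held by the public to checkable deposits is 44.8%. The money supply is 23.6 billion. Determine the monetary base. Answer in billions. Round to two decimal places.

9.45 billion

The money multiplier is m = (1 + c) / (rr + e + c) = (1 + 0.448) / (0.082 + 0.05 + 0.448) ≈ 2.49655.
MB = M / m = 23.6 / 2.49655 ≈ 9.453 billion.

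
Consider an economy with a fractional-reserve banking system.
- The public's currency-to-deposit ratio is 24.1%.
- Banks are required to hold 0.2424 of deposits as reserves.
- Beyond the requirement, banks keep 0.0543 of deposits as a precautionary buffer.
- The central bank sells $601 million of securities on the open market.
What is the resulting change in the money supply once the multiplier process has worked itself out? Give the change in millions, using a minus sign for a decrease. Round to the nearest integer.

-1387 million

The money multiplier is m = (1 + c) / (rr + e + c) = (1 + 0.241) / (0.2424 + 0.0543 + 0.241) ≈ 2.3080.
The sale removes 601 million of base, so ΔM = m × ΔMB = 2.3080 × (−601) = -1387.108 million.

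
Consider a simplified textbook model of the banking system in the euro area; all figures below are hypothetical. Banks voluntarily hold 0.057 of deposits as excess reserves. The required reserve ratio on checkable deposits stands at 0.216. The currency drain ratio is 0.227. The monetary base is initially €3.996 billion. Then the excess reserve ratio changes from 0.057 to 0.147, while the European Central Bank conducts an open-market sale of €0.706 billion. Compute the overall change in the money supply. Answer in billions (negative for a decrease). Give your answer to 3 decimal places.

Before: m₁ = (1 + 0.227) / (0.216 + 0.057 + 0.227) = 2.45400, MB₁ = 3.996, so M₁ = 2.45400 × 3.996 ≈ 9.8062 billion.
After: m₂ = (1 + 0.227) / (0.216 + 0.147 + 0.227) ≈ 2.07966, MB₂ = 3.996 − 0.706 = 3.29, so M₂ = 2.07966 × 3.29 ≈ 6.8421 billion.
ΔM = M₂ − M₁ = 6.8421 − 9.8062 = -2.9641 billion.

-2.964 billion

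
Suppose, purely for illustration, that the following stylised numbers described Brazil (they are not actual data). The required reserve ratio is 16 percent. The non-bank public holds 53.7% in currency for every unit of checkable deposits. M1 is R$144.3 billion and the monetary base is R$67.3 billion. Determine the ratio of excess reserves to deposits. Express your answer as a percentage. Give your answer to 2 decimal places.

1.98%

Using m = M/MB = 144.3/67.3 ≈ 2.144131. Since m = (1 + c)/(c + rr + e), the denominator satisfies c + rr + e = (1 + c)/m = (1 + 0.537) / 2.144131 ≈ 0.716841.
With c = 0.537 and rr = 0.16, the ratio of excess reserves to deposits is 0.716841 − 0.537 − 0.16 = 0.019841.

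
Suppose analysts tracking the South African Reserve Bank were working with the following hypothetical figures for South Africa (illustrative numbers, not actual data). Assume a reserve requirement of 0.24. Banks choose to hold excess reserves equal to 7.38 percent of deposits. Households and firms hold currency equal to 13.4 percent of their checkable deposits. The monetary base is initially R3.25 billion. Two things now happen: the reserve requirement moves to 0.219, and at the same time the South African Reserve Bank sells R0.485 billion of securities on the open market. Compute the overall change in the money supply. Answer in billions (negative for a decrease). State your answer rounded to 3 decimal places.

Before: m₁ = (1 + 0.134) / (0.24 + 0.0738 + 0.134) ≈ 2.53238, MB₁ = 3.25, so M₁ = 2.53238 × 3.25 ≈ 8.2302 billion.
After: m₂ = (1 + 0.134) / (0.219 + 0.0738 + 0.134) ≈ 2.65698, MB₂ = 3.25 − 0.485 = 2.765, so M₂ = 2.65698 × 2.765 ≈ 7.3465 billion.
ΔM = M₂ − M₁ = 7.3465 − 8.2302 = -0.8837 billion.

-0.884 billion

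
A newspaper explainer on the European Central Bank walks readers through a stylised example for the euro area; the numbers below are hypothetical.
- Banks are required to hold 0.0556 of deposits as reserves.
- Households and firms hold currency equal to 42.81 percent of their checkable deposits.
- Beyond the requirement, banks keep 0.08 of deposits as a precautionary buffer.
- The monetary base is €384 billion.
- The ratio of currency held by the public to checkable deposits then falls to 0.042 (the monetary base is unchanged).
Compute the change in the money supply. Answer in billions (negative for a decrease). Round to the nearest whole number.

€1280 billion

Initially m₁ = (1 + 0.4281) / (0.0556 + 0.08 + 0.4281) ≈ 2.5334, so M₁ = 2.5334 × 384 = 972.8256 billion.
After the change m₂ = (1 + 0.042) / (0.0556 + 0.08 + 0.042) ≈ 5.8671, so M₂ = 5.8671 × 384 = 2252.9664 billion.
ΔM = M₂ − M₁ = 2252.9664 − 972.8256 = 1280.1408 billion.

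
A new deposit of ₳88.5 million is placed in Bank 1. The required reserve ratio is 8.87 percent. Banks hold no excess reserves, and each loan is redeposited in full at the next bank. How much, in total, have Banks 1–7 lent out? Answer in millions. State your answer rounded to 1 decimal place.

₳434.7 million

Bank i lends (1 − rr)^i of the original deposit: Bank 1 lends 88.5·0.9113 ≈ 80.6500, Bank 2 lends 88.5·0.9113² ≈ 73.4964, and so on.
Summing a geometric series: total = 88.5·[0.9113·(1 − 0.9113^7) / (1 − 0.9113)] ≈ 434.6639 million.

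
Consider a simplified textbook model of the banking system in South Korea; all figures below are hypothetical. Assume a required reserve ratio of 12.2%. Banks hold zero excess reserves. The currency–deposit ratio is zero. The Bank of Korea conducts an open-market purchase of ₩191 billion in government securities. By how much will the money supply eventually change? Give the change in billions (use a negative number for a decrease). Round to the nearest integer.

The simple money multiplier is m = 1/rr = 1/0.122 ≈ 8.1967.
An open-market purchase increases the monetary base by 191 billion, so ΔM = m × ΔMB = 8.1967 × 191 = 1565.5697 billion.

₩1566 billion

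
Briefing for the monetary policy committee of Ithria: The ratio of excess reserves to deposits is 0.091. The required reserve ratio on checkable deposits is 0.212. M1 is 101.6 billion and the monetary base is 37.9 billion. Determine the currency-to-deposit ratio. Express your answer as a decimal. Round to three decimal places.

0.112

Using m = M/MB = 101.6/37.9 ≈ 2.680739. From m = (1 + c)/(c + rr + e), rearranging gives 1 + c = m·(c + rr + e), so c·(1 − m) = m·(rr + e) − 1.
Hence c = [m·(rr + e) − 1]/(1 − m) = [2.680739 × (0.212 + 0.091) − 1] / (1 − 2.680739) ≈ 0.111699.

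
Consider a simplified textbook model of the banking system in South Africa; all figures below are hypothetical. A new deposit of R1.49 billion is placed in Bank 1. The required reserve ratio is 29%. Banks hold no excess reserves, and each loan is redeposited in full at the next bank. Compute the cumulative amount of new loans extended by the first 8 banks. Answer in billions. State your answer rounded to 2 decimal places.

Bank i lends (1 − rr)^i of the original deposit: Bank 1 lends 1.49·0.7100 = 1.0579, Bank 2 lends 1.49·0.7100² ≈ 0.7511, and so on.
Summing a geometric series: total = 1.49·[0.7100·(1 − 0.7100^8) / (1 − 0.7100)] ≈ 3.4124 billion.

R3.41 billion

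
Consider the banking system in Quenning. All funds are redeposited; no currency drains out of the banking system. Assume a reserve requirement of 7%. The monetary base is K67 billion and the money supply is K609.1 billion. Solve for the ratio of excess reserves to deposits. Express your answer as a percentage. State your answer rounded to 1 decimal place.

Using m = M/MB = 609.1/67 ≈ 9.091045. Since m = (1 + c)/(c + rr + e), the denominator satisfies c + rr + e = (1 + c)/m = (1 + 0) / 9.091045 ≈ 0.109998.
With c = 0 and rr = 0.07, the ratio of excess reserves to deposits is 0.109998 − 0 − 0.07 = 0.039998.

4.0%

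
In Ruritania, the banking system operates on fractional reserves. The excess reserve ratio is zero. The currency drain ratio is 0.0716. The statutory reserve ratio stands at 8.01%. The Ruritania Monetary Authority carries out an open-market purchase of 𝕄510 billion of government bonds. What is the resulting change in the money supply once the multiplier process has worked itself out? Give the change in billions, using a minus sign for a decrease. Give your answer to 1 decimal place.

The money multiplier is m = (1 + c) / (rr + c) = (1 + 0.0716) / (0.0801 + 0.0716) ≈ 7.06394.
The purchase adds 510 billion of base, so ΔM = m × ΔMB = 7.06394 × (+510) = 3602.6094 billion.

𝕄3602.6 billion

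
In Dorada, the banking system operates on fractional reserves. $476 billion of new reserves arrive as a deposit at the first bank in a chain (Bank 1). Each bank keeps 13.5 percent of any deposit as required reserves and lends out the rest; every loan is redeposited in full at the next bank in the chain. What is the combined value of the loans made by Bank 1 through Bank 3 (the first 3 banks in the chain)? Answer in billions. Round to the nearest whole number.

$1076 billion

Bank i lends (1 − rr)^i of the original deposit: Bank 1 lends 476·0.8650 = 411.7400, Bank 2 lends 476·0.8650² = 356.1551, and so on.
Summing a geometric series: total = 476·[0.8650·(1 − 0.8650^3) / (1 − 0.8650)] ≈ 1075.9693 billion.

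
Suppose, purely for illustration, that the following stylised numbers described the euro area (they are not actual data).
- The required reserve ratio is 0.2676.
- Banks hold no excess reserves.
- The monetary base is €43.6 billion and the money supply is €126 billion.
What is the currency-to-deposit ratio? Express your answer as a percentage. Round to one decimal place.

Using m = M/MB = 126/43.6 ≈ 2.889908. From m = (1 + c)/(c + rr + e), rearranging gives 1 + c = m·(c + rr + e), so c·(1 − m) = m·(rr + e) − 1.
Hence c = [m·(rr + e) − 1]/(1 − m) = [2.889908 × (0.2676 + 0) − 1] / (1 − 2.889908) ≈ 0.119932.

12.0%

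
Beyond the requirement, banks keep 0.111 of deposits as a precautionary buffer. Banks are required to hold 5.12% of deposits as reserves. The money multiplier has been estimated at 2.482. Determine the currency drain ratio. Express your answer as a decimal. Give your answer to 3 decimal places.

Using m = 2.482. From m = (1 + c)/(c + rr + e), rearranging gives 1 + c = m·(c + rr + e), so c·(1 − m) = m·(rr + e) − 1.
Hence c = [m·(rr + e) − 1]/(1 − m) = [2.482 × (0.0512 + 0.111) − 1] / (1 − 2.482) ≈ 0.403117.

0.403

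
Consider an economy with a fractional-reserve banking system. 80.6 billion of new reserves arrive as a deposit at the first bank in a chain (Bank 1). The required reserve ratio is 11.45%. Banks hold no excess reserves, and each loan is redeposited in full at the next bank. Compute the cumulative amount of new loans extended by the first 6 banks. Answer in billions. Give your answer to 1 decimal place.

Bank i lends (1 − rr)^i of the original deposit: Bank 1 lends 80.6·0.8855 = 71.3713, Bank 2 lends 80.6·0.8855² ≈ 63.1993, and so on.
Summing a geometric series: total = 80.6·[0.8855·(1 − 0.8855^6) / (1 − 0.8855)] ≈ 322.8266 billion.

322.8 billion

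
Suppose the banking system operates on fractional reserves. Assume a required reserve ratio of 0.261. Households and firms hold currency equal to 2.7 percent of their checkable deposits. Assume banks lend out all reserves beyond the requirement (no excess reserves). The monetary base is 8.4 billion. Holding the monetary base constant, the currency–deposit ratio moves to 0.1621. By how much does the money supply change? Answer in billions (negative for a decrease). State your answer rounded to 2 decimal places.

Initially m₁ = (1 + 0.027) / (0.261 + 0.027) ≈ 3.5660, so M₁ = 3.5660 × 8.4 = 29.9544 billion.
After the change m₂ = (1 + 0.1621) / (0.261 + 0.1621) ≈ 2.7466, so M₂ = 2.7466 × 8.4 ≈ 23.0714 billion.
ΔM = M₂ − M₁ = 23.0714 − 29.9544 = -6.883 billion.

-6.88 billion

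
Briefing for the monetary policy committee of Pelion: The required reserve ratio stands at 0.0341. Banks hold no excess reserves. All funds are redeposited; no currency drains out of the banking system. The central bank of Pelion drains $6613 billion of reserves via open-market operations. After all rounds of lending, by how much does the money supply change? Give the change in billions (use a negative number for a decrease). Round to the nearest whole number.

-193930 billion

The simple money multiplier is m = 1/rr = 1/0.0341 ≈ 29.32551.
An open-market sale reduces the monetary base by 6613 billion, so ΔM = m × ΔMB = 29.32551 × (−6613) ≈ -193929.5976 billion.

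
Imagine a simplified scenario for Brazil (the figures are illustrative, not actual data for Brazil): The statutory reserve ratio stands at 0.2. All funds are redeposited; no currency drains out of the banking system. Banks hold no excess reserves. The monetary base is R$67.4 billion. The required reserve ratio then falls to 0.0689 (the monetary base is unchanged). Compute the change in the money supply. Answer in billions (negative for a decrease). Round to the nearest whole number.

Initially m₁ = 1 / (0.2) = 5, so M₁ = 5 × 67.4 = 337 billion.
After the change m₂ = 1 / (0.0689) ≈ 14.5138, so M₂ = 14.5138 × 67.4 ≈ 978.2301 billion.
ΔM = M₂ − M₁ = 978.2301 − 337 = 641.2301 billion.

R$641 billion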